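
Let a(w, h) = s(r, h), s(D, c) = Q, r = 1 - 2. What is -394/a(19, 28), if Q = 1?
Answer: -394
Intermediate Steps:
r = -1
s(D, c) = 1
a(w, h) = 1
-394/a(19, 28) = -394/1 = -394*1 = -394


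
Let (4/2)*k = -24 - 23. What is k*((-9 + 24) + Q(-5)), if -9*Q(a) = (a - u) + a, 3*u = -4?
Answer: -20257/54 ≈ -375.13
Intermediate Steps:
u = -4/3 (u = (1/3)*(-4) = -4/3 ≈ -1.3333)
k = -47/2 (k = (-24 - 23)/2 = (1/2)*(-47) = -47/2 ≈ -23.500)
Q(a) = -4/27 - 2*a/9 (Q(a) = -((a - 1*(-4/3)) + a)/9 = -((a + 4/3) + a)/9 = -((4/3 + a) + a)/9 = -(4/3 + 2*a)/9 = -4/27 - 2*a/9)
k*((-9 + 24) + Q(-5)) = -47*((-9 + 24) + (-4/27 - 2/9*(-5)))/2 = -47*(15 + (-4/27 + 10/9))/2 = -47*(15 + 26/27)/2 = -47/2*431/27 = -20257/54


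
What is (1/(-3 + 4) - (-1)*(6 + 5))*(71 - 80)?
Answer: -108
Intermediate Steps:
(1/(-3 + 4) - (-1)*(6 + 5))*(71 - 80) = (1/1 - (-1)*11)*(-9) = (1 - 1*(-11))*(-9) = (1 + 11)*(-9) = 12*(-9) = -108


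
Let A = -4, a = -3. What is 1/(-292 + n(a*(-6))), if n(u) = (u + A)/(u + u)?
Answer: -18/5249 ≈ -0.0034292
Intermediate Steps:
n(u) = (-4 + u)/(2*u) (n(u) = (u - 4)/(u + u) = (-4 + u)/((2*u)) = (-4 + u)*(1/(2*u)) = (-4 + u)/(2*u))
1/(-292 + n(a*(-6))) = 1/(-292 + (-4 - 3*(-6))/(2*((-3*(-6))))) = 1/(-292 + (½)*(-4 + 18)/18) = 1/(-292 + (½)*(1/18)*14) = 1/(-292 + 7/18) = 1/(-5249/18) = -18/5249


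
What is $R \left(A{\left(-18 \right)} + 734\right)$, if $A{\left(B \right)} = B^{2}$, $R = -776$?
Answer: $-821008$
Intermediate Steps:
$R \left(A{\left(-18 \right)} + 734\right) = - 776 \left(\left(-18\right)^{2} + 734\right) = - 776 \left(324 + 734\right) = \left(-776\right) 1058 = -821008$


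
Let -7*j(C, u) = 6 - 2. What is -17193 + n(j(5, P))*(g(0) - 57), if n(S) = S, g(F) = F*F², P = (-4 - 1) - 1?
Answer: -120123/7 ≈ -17160.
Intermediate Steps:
P = -6 (P = -5 - 1 = -6)
j(C, u) = -4/7 (j(C, u) = -(6 - 2)/7 = -⅐*4 = -4/7)
g(F) = F³
-17193 + n(j(5, P))*(g(0) - 57) = -17193 - 4*(0³ - 57)/7 = -17193 - 4*(0 - 57)/7 = -17193 - 4/7*(-57) = -17193 + 228/7 = -120123/7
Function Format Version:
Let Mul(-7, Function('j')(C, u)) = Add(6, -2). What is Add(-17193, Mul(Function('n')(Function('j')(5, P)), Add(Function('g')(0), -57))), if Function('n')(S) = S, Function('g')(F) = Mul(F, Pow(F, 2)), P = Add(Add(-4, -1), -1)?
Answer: Rational(-120123, 7) ≈ -17160.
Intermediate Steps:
P = -6 (P = Add(-5, -1) = -6)
Function('j')(C, u) = Rational(-4, 7) (Function('j')(C, u) = Mul(Rational(-1, 7), Add(6, -2)) = Mul(Rational(-1, 7), 4) = Rational(-4, 7))
Function('g')(F) = Pow(F, 3)
Add(-17193, Mul(Function('n')(Function('j')(5, P)), Add(Function('g')(0), -57))) = Add(-17193, Mul(Rational(-4, 7), Add(Pow(0, 3), -57))) = Add(-17193, Mul(Rational(-4, 7), Add(0, -57))) = Add(-17193, Mul(Rational(-4, 7), -57)) = Add(-17193, Rational(228, 7)) = Rational(-120123, 7)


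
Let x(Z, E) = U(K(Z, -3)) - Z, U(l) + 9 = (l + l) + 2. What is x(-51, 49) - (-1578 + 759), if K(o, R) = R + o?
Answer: 755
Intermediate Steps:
U(l) = -7 + 2*l (U(l) = -9 + ((l + l) + 2) = -9 + (2*l + 2) = -9 + (2 + 2*l) = -7 + 2*l)
x(Z, E) = -13 + Z (x(Z, E) = (-7 + 2*(-3 + Z)) - Z = (-7 + (-6 + 2*Z)) - Z = (-13 + 2*Z) - Z = -13 + Z)
x(-51, 49) - (-1578 + 759) = (-13 - 51) - (-1578 + 759) = -64 - 1*(-819) = -64 + 819 = 755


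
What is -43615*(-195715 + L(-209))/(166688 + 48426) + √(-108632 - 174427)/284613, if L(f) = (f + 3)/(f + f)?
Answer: 81092838190/2043583 + I*√31451/94871 ≈ 39682.0 + 0.0018693*I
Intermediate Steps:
L(f) = (3 + f)/(2*f) (L(f) = (3 + f)/((2*f)) = (3 + f)*(1/(2*f)) = (3 + f)/(2*f))
-43615*(-195715 + L(-209))/(166688 + 48426) + √(-108632 - 174427)/284613 = -43615*(-195715 + (½)*(3 - 209)/(-209))/(166688 + 48426) + √(-108632 - 174427)/284613 = -43615/(215114/(-195715 + (½)*(-1/209)*(-206))) + √(-283059)*(1/284613) = -43615/(215114/(-195715 + 103/209)) + (3*I*√31451)*(1/284613) = -43615/(215114/(-40904332/209)) + I*√31451/94871 = -43615/(215114*(-209/40904332)) + I*√31451/94871 = -43615/(-22479413/20452166) + I*√31451/94871 = -43615*(-20452166/22479413) + I*√31451/94871 = 81092838190/2043583 + I*√31451/94871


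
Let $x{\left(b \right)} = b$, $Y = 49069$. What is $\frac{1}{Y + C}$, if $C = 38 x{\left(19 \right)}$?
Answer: $\frac{1}{49791} \approx 2.0084 \cdot 10^{-5}$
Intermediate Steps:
$C = 722$ ($C = 38 \cdot 19 = 722$)
$\frac{1}{Y + C} = \frac{1}{49069 + 722} = \frac{1}{49791}$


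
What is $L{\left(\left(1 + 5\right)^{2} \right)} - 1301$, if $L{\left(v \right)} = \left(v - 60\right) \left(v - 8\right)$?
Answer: $-1973$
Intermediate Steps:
$L{\left(v \right)} = \left(-60 + v\right) \left(-8 + v\right)$
$L{\left(\left(1 + 5\right)^{2} \right)} - 1301 = \left(480 + \left(\left(1 + 5\right)^{2}\right)^{2} - 68 \left(1 + 5\right)^{2}\right) - 1301 = \left(480 + \left(6^{2}\right)^{2} - 68 \cdot 6^{2}\right) - 1301 = \left(480 + 36^{2} - 2448\right) - 1301 = \left(480 + 1296 - 2448\right) - 1301 = -672 - 1301 = -1973$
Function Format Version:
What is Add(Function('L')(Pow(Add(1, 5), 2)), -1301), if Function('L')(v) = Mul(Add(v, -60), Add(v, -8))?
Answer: -1973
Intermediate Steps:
Function('L')(v) = Mul(Add(-60, v), Add(-8, v))
Add(Function('L')(Pow(Add(1, 5), 2)), -1301) = Add(Add(480, Pow(Pow(Add(1, 5), 2), 2), Mul(-68, Pow(Add(1, 5), 2))), -1301) = Add(Add(480, Pow(Pow(6, 2), 2), Mul(-68, Pow(6, 2))), -1301) = Add(Add(480, Pow(36, 2), Mul(-68, 36)), -1301) = Add(Add(480, 1296, -2448), -1301) = Add(-672, -1301) = -1973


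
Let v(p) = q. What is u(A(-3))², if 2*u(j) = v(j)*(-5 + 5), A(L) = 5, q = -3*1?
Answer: 0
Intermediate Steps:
q = -3
v(p) = -3
u(j) = 0 (u(j) = (-3*(-5 + 5))/2 = (-3*0)/2 = (½)*0 = 0)
u(A(-3))² = 0² = 0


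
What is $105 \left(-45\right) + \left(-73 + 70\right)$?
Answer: $-4728$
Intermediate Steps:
$105 \left(-45\right) + \left(-73 + 70\right) = -4725 - 3 = -4728$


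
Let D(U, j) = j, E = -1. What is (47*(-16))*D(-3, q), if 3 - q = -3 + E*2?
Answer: -6016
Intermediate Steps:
q = 8 (q = 3 - (-3 - 1*2) = 3 - (-3 - 2) = 3 - 1*(-5) = 3 + 5 = 8)
(47*(-16))*D(-3, q) = (47*(-16))*8 = -752*8 = -6016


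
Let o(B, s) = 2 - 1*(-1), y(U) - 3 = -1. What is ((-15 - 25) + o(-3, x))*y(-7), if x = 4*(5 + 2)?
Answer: -74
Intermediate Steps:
y(U) = 2 (y(U) = 3 - 1 = 2)
x = 28 (x = 4*7 = 28)
o(B, s) = 3 (o(B, s) = 2 + 1 = 3)
((-15 - 25) + o(-3, x))*y(-7) = ((-15 - 25) + 3)*2 = (-40 + 3)*2 = -37*2 = -74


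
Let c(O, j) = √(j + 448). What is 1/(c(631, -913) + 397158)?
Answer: 132386/52578159143 - I*√465/157734477429 ≈ 2.5179e-6 - 1.3671e-10*I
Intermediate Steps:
c(O, j) = √(448 + j)
1/(c(631, -913) + 397158) = 1/(√(448 - 913) + 397158) = 1/(√(-465) + 397158) = 1/(I*√465 + 397158) = 1/(397158 + I*√465)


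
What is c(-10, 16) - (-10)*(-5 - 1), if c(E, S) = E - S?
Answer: -86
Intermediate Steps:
c(-10, 16) - (-10)*(-5 - 1) = (-10 - 1*16) - (-10)*(-5 - 1) = (-10 - 16) - (-10)*(-6) = -26 - 1*60 = -26 - 60 = -86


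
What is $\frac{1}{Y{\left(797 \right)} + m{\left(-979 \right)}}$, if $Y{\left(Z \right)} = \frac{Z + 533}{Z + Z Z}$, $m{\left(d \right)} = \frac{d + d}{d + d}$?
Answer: $\frac{2391}{2396} \approx 0.99791$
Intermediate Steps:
$m{\left(d \right)} = 1$ ($m{\left(d \right)} = \frac{2 d}{2 d} = 2 d \frac{1}{2 d} = 1$)
$Y{\left(Z \right)} = \frac{533 + Z}{Z + Z^{2}}$
$\frac{1}{Y{\left(797 \right)} + m{\left(-979 \right)}} = \frac{1}{\frac{533 + 797}{797 \left(1 + 797\right)} + 1} = \frac{1}{\frac{1}{797} \cdot \frac{1}{798} \cdot 1330 + 1} = \frac{1}{\frac{5}{2391} + 1} = \frac{1}{\frac{2396}{2391}} = \frac{2391}{2396}$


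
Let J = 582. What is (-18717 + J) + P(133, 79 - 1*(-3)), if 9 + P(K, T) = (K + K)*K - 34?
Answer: 17200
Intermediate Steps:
P(K, T) = -43 + 2*K² (P(K, T) = -9 + ((K + K)*K - 34) = -9 + ((2*K)*K - 34) = -9 + (2*K² - 34) = -9 + (-34 + 2*K²) = -43 + 2*K²)
(-18717 + J) + P(133, 79 - 1*(-3)) = (-18717 + 582) + (-43 + 2*133²) = -18135 + (-43 + 2*17689) = -18135 + (-43 + 35378) = -18135 + 35335 = 17200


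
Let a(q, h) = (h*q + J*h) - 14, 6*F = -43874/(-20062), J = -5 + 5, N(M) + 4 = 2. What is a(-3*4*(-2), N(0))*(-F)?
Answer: 680047/30093 ≈ 22.598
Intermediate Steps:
N(M) = -2 (N(M) = -4 + 2 = -2)
J = 0
F = 21937/60186 (F = (-43874/(-20062))/6 = (-43874*(-1/20062))/6 = (⅙)*(21937/10031) = 21937/60186 ≈ 0.36449)
a(q, h) = -14 + h*q (a(q, h) = (h*q + 0*h) - 14 = (h*q + 0) - 14 = h*q - 14 = -14 + h*q)
a(-3*4*(-2), N(0))*(-F) = (-14 - 2*(-3*4)*(-2))*(-1*21937/60186) = (-14 - (-24)*(-2))*(-21937/60186) = (-14 - 2*24)*(-21937/60186) = (-14 - 48)*(-21937/60186) = -62*(-21937/60186) = 680047/30093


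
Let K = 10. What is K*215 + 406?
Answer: 2556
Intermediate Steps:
K*215 + 406 = 10*215 + 406 = 2150 + 406 = 2556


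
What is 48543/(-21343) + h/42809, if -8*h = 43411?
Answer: -17551139269/7309379896 ≈ -2.4012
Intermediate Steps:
h = -43411/8 (h = -⅛*43411 = -43411/8 ≈ -5426.4)
48543/(-21343) + h/42809 = 48543/(-21343) - 43411/8/42809 = 48543*(-1/21343) - 43411/8*1/42809 = -48543/21343 - 43411/342472 = -17551139269/7309379896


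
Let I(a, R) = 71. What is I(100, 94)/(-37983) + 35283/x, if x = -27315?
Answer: -149121506/115278405 ≈ -1.2936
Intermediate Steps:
I(100, 94)/(-37983) + 35283/x = 71/(-37983) + 35283/(-27315) = 71*(-1/37983) + 35283*(-1/27315) = -71/37983 - 11761/9105 = -149121506/115278405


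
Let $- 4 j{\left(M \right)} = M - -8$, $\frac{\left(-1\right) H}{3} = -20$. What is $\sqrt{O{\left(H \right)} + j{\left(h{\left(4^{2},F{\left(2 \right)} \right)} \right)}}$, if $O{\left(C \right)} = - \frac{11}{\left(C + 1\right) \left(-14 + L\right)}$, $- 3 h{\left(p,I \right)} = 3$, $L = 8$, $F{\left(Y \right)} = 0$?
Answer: $\frac{i \sqrt{230397}}{366} \approx 1.3115 i$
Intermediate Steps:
$h{\left(p,I \right)} = -1$ ($h{\left(p,I \right)} = \left(- \frac{1}{3}\right) 3 = -1$)
$H = 60$ ($H = \left(-3\right) \left(-20\right) = 60$)
$j{\left(M \right)} = -2 - \frac{M}{4}$ ($j{\left(M \right)} = - \frac{M - -8}{4} = - \frac{M + 8}{4} = - \frac{8 + M}{4} = -2 - \frac{M}{4}$)
$O{\left(C \right)} = - \frac{11}{-6 - 6 C}$ ($O{\left(C \right)} = - \frac{11}{\left(C + 1\right) \left(-14 + 8\right)} = - \frac{11}{\left(1 + C\right) \left(-6\right)} = - \frac{11}{-6 - 6 C}$)
$\sqrt{O{\left(H \right)} + j{\left(h{\left(4^{2},F{\left(2 \right)} \right)} \right)}} = \sqrt{\frac{11}{6 \left(1 + 60\right)} - \frac{7}{4}} = \sqrt{\frac{11}{6 \cdot 61} + \left(-2 + \frac{1}{4}\right)} = \sqrt{\frac{11}{6} \cdot \frac{1}{61} - \frac{7}{4}} = \sqrt{\frac{11}{366} - \frac{7}{4}} = \sqrt{- \frac{1259}{732}} = \frac{i \sqrt{230397}}{366}$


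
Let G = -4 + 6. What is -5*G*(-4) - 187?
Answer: -147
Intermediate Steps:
G = 2
-5*G*(-4) - 187 = -5*2*(-4) - 187 = -10*(-4) - 187 = 40 - 187 = -147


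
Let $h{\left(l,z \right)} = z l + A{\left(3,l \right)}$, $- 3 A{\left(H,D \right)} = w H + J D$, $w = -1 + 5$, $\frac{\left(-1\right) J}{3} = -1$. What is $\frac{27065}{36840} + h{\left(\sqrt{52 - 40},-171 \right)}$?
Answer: $- \frac{24059}{7368} - 344 \sqrt{3} \approx -599.09$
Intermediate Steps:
$J = 3$ ($J = \left(-3\right) \left(-1\right) = 3$)
$w = 4$
$A{\left(H,D \right)} = - D - \frac{4 H}{3}$ ($A{\left(H,D \right)} = - \frac{4 H + 3 D}{3} = - \frac{3 D + 4 H}{3} = - D - \frac{4 H}{3}$)
$h{\left(l,z \right)} = -4 - l + l z$ ($h{\left(l,z \right)} = z l - \left(4 + l\right) = l z - \left(4 + l\right) = -4 - l + l z$)
$\frac{27065}{36840} + h{\left(\sqrt{52 - 40},-171 \right)} = \frac{27065}{36840} - \left(4 + \sqrt{52 - 40} - \sqrt{52 - 40} \left(-171\right)\right) = 27065 \cdot \frac{1}{36840} - \left(4 + \sqrt{12} - \sqrt{12} \left(-171\right)\right) = \frac{5413}{7368} - \left(4 + 2 \sqrt{3} - 2 \sqrt{3} \left(-171\right)\right) = \frac{5413}{7368} - \left(4 + 344 \sqrt{3}\right) = - \frac{24059}{7368} - 344 \sqrt{3}$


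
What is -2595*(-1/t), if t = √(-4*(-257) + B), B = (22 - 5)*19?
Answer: 2595*√1351/1351 ≈ 70.601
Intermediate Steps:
B = 323 (B = 17*19 = 323)
t = √1351 (t = √(-4*(-257) + 323) = √(1028 + 323) = √1351 ≈ 36.756)
-2595*(-1/t) = -2595*(-√1351/1351) = -(-2595)*√1351/1351 = 2595*√1351/1351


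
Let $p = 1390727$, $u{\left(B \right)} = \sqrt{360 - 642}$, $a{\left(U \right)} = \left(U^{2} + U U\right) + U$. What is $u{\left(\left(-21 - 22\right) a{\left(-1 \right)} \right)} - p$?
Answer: $-1390727 + i \sqrt{282} \approx -1.3907 \cdot 10^{6} + 16.793 i$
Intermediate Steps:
$a{\left(U \right)} = U + 2 U^{2}$ ($a{\left(U \right)} = \left(U^{2} + U^{2}\right) + U = 2 U^{2} + U = U + 2 U^{2}$)
$u{\left(B \right)} = i \sqrt{282}$ ($u{\left(B \right)} = \sqrt{-282} = i \sqrt{282}$)
$u{\left(\left(-21 - 22\right) a{\left(-1 \right)} \right)} - p = i \sqrt{282} - 1390727 = -1390727 + i \sqrt{282}$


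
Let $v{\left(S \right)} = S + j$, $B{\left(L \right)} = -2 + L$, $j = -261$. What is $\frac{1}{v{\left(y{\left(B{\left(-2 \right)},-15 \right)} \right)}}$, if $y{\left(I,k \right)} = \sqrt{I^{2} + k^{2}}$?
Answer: $- \frac{261}{67880} - \frac{\sqrt{241}}{67880} \approx -0.0040737$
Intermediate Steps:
$v{\left(S \right)} = -261 + S$ ($v{\left(S \right)} = S - 261 = -261 + S$)
$\frac{1}{v{\left(y{\left(B{\left(-2 \right)},-15 \right)} \right)}} = \frac{1}{-261 + \sqrt{\left(-2 - 2\right)^{2} + \left(-15\right)^{2}}} = \frac{1}{-261 + \sqrt{\left(-4\right)^{2} + 225}} = \frac{1}{-261 + \sqrt{16 + 225}} = \frac{1}{-261 + \sqrt{241}}$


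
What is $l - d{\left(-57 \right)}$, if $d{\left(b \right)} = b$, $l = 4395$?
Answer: $4452$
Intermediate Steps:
$l - d{\left(-57 \right)} = 4395 - -57 = 4395 + 57 = 4452$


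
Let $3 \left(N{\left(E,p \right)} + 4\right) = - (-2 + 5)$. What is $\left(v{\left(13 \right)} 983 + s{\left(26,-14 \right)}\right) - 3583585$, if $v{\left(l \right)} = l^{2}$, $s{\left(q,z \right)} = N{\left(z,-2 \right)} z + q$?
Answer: $-3417362$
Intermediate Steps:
$N{\left(E,p \right)} = -5$ ($N{\left(E,p \right)} = -4 + \frac{\left(-1\right) \left(-2 + 5\right)}{3} = -4 + \frac{\left(-1\right) 3}{3} = -4 + \frac{1}{3} \left(-3\right) = -4 - 1 = -5$)
$s{\left(q,z \right)} = q - 5 z$ ($s{\left(q,z \right)} = - 5 z + q = q - 5 z$)
$\left(v{\left(13 \right)} 983 + s{\left(26,-14 \right)}\right) - 3583585 = \left(13^{2} \cdot 983 + \left(26 - -70\right)\right) - 3583585 = \left(169 \cdot 983 + \left(26 + 70\right)\right) - 3583585 = \left(166127 + 96\right) - 3583585 = 166223 - 3583585 = -3417362$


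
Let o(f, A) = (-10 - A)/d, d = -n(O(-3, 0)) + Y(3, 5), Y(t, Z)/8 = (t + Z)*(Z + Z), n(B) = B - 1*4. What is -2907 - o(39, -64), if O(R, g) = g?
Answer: -936081/322 ≈ -2907.1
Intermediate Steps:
n(B) = -4 + B (n(B) = B - 4 = -4 + B)
Y(t, Z) = 16*Z*(Z + t) (Y(t, Z) = 8*((t + Z)*(Z + Z)) = 8*((Z + t)*(2*Z)) = 8*(2*Z*(Z + t)) = 16*Z*(Z + t))
d = 644 (d = -(-4 + 0) + 16*5*(5 + 3) = -1*(-4) + 16*5*8 = 4 + 640 = 644)
o(f, A) = -5/322 - A/644 (o(f, A) = (-10 - A)/644 = (-10 - A)*(1/644) = -5/322 - A/644)
-2907 - o(39, -64) = -2907 - (-5/322 - 1/644*(-64)) = -2907 - (-5/322 + 16/161) = -2907 - 1*27/322 = -2907 - 27/322 = -936081/322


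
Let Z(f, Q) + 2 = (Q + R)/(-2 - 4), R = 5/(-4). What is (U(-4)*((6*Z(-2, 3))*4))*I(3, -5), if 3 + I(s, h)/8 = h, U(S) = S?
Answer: -14080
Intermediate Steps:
I(s, h) = -24 + 8*h
R = -5/4 (R = 5*(-1/4) = -5/4 ≈ -1.2500)
Z(f, Q) = -43/24 - Q/6 (Z(f, Q) = -2 + (Q - 5/4)/(-2 - 4) = -2 + (-5/4 + Q)/(-6) = -2 + (-5/4 + Q)*(-1/6) = -2 + (5/24 - Q/6) = -43/24 - Q/6)
(U(-4)*((6*Z(-2, 3))*4))*I(3, -5) = (-4*6*(-43/24 - 1/6*3)*4)*(-24 + 8*(-5)) = (-4*6*(-43/24 - 1/2)*4)*(-24 - 40) = -4*6*(-55/24)*4*(-64) = -(-55)*4*(-64) = -4*(-55)*(-64) = 220*(-64) = -14080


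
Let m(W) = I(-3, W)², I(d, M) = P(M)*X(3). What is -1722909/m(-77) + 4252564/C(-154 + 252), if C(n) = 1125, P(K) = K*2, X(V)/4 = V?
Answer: 1613445561559/426888000 ≈ 3779.6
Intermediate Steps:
X(V) = 4*V
P(K) = 2*K
I(d, M) = 24*M (I(d, M) = (2*M)*(4*3) = (2*M)*12 = 24*M)
m(W) = 576*W² (m(W) = (24*W)² = 576*W²)
-1722909/m(-77) + 4252564/C(-154 + 252) = -1722909/(576*(-77)²) + 4252564/1125 = -1722909/(576*5929) + 4252564*(1/1125) = -1722909/3415104 + 4252564/1125 = -1722909*1/3415104 + 4252564/1125 = -574303/1138368 + 4252564/1125 = 1613445561559/426888000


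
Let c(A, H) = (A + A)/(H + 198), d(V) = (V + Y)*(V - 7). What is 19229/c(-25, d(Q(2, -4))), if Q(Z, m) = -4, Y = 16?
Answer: -634557/25 ≈ -25382.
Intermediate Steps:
d(V) = (-7 + V)*(16 + V) (d(V) = (V + 16)*(V - 7) = (16 + V)*(-7 + V) = (-7 + V)*(16 + V))
c(A, H) = 2*A/(198 + H) (c(A, H) = (2*A)/(198 + H) = 2*A/(198 + H))
19229/c(-25, d(Q(2, -4))) = 19229/((2*(-25)/(198 + (-112 + (-4)² + 9*(-4))))) = 19229/((2*(-25)/(198 + (-112 + 16 - 36)))) = 19229/((2*(-25)/(198 - 132))) = 19229/((2*(-25)/66)) = 19229/((2*(-25)*(1/66))) = 19229/(-25/33) = 19229*(-33/25) = -634557/25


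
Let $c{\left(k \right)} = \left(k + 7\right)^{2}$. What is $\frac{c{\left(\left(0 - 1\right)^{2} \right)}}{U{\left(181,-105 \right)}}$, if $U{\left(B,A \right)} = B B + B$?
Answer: $\frac{32}{16471} \approx 0.0019428$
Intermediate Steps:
$c{\left(k \right)} = \left(7 + k\right)^{2}$
$U{\left(B,A \right)} = B + B^{2}$ ($U{\left(B,A \right)} = B^{2} + B = B + B^{2}$)
$\frac{c{\left(\left(0 - 1\right)^{2} \right)}}{U{\left(181,-105 \right)}} = \frac{\left(7 + \left(0 - 1\right)^{2}\right)^{2}}{181 \left(1 + 181\right)} = \frac{\left(7 + \left(-1\right)^{2}\right)^{2}}{181 \cdot 182} = \frac{\left(7 + 1\right)^{2}}{32942} = 8^{2} \cdot \frac{1}{32942} = 64 \cdot \frac{1}{32942} = \frac{32}{16471}$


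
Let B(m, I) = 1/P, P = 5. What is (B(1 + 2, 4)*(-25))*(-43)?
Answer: 215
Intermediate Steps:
B(m, I) = 1/5
(B(1 + 2, 4)*(-25))*(-43) = ((1/5)*(-25))*(-43) = -5*(-43) = 215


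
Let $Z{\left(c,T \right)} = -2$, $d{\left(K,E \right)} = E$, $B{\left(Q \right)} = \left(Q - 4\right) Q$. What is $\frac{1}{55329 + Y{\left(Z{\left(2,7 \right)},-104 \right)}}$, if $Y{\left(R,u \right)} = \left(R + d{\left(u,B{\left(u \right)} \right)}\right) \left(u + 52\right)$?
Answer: $- \frac{1}{528631} \approx -1.8917 \cdot 10^{-6}$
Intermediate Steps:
$B{\left(Q \right)} = Q \left(-4 + Q\right)$ ($B{\left(Q \right)} = \left(-4 + Q\right) Q = Q \left(-4 + Q\right)$)
$Y{\left(R,u \right)} = \left(52 + u\right) \left(R + u \left(-4 + u\right)\right)$ ($Y{\left(R,u \right)} = \left(R + u \left(-4 + u\right)\right) \left(u + 52\right) = \left(R + u \left(-4 + u\right)\right) \left(52 + u\right) = \left(52 + u\right) \left(R + u \left(-4 + u\right)\right)$)
$\frac{1}{55329 + Y{\left(Z{\left(2,7 \right)},-104 \right)}} = \frac{1}{55329 + \left(\left(-104\right)^{3} - -21632 + 48 \left(-104\right)^{2} + 52 \left(-2\right) - -208\right)} = \frac{1}{55329 + \left(-1124864 + 21632 + 48 \cdot 10816 - 104 + 208\right)} = \frac{1}{55329 + \left(-1124864 + 21632 + 519168 - 104 + 208\right)} = \frac{1}{55329 - 583960} = \frac{1}{-528631} = - \frac{1}{528631}$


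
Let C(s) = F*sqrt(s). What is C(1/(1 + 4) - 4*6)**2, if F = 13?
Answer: -20111/5 ≈ -4022.2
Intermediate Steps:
C(s) = 13*sqrt(s)
C(1/(1 + 4) - 4*6)**2 = (13*sqrt(1/(1 + 4) - 4*6))**2 = (13*sqrt(1/5 - 24))**2 = (13*sqrt(-119/5))**2 = (13*(I*sqrt(595)/5))**2 = (13*I*sqrt(595)/5)**2 = -20111/5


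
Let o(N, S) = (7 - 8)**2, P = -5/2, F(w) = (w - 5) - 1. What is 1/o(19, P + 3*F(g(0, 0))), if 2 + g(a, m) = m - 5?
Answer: 1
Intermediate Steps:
g(a, m) = -7 + m (g(a, m) = -2 + (m - 5) = -2 + (-5 + m) = -7 + m)
F(w) = -6 + w (F(w) = (-5 + w) - 1 = -6 + w)
P = -5/2 (P = -5*1/2 = -5/2 ≈ -2.5000)
o(N, S) = 1 (o(N, S) = (-1)**2 = 1)
1/o(19, P + 3*F(g(0, 0))) = 1/1 = 1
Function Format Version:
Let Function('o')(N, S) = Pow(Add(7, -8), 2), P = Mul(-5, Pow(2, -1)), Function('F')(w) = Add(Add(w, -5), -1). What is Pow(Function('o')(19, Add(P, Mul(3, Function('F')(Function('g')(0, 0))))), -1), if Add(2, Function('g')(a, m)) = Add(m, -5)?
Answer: 1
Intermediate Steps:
Function('g')(a, m) = Add(-7, m) (Function('g')(a, m) = Add(-2, Add(m, -5)) = Add(-2, Add(-5, m)) = Add(-7, m))
Function('F')(w) = Add(-6, w) (Function('F')(w) = Add(Add(-5, w), -1) = Add(-6, w))
P = Rational(-5, 2) (P = Mul(-5, Rational(1, 2)) = Rational(-5, 2) ≈ -2.5000)
Function('o')(N, S) = 1 (Function('o')(N, S) = Pow(-1, 2) = 1)
Pow(Function('o')(19, Add(P, Mul(3, Function('F')(Function('g')(0, 0))))), -1) = Pow(1, -1) = 1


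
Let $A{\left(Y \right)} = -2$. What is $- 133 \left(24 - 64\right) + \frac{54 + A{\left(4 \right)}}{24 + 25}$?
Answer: $\frac{260732}{49} \approx 5321.1$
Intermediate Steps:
$- 133 \left(24 - 64\right) + \frac{54 + A{\left(4 \right)}}{24 + 25} = - 133 \left(24 - 64\right) + \frac{54 - 2}{24 + 25} = \left(-133\right) \left(-40\right) + \frac{52}{49} = 5320 + 52 \cdot \frac{1}{49} = 5320 + \frac{52}{49} = \frac{260732}{49}$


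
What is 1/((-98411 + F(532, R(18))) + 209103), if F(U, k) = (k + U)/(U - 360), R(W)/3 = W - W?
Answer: 43/4759889 ≈ 9.0338e-6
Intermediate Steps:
R(W) = 0 (R(W) = 3*(W - W) = 3*0 = 0)
F(U, k) = (U + k)/(-360 + U)
1/((-98411 + F(532, R(18))) + 209103) = 1/((-98411 + (532 + 0)/(-360 + 532)) + 209103) = 1/((-98411 + 532/172) + 209103) = 1/((-98411 + (1/172)*532) + 209103) = 1/((-98411 + 133/43) + 209103) = 1/(-4231540/43 + 209103) = 1/(4759889/43) = 43/4759889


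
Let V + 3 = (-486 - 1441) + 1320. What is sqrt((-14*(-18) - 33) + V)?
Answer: I*sqrt(391) ≈ 19.774*I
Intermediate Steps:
V = -610 (V = -3 + ((-486 - 1441) + 1320) = -3 + (-1927 + 1320) = -3 - 607 = -610)
sqrt((-14*(-18) - 33) + V) = sqrt((-14*(-18) - 33) - 610) = sqrt((252 - 33) - 610) = sqrt(219 - 610) = sqrt(-391) = I*sqrt(391)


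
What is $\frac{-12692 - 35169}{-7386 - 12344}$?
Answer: $\frac{47861}{19730} \approx 2.4258$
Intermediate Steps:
$\frac{-12692 - 35169}{-7386 - 12344} = \frac{-12692 - 35169}{-19730} = \left(-12692 - 35169\right) \left(- \frac{1}{19730}\right) = \left(-47861\right) \left(- \frac{1}{19730}\right) = \frac{47861}{19730}$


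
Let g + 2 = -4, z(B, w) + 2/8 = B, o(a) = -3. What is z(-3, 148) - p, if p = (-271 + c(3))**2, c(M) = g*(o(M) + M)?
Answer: -293777/4 ≈ -73444.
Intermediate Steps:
z(B, w) = -1/4 + B
g = -6 (g = -2 - 4 = -6)
c(M) = 18 - 6*M (c(M) = -6*(-3 + M) = 18 - 6*M)
p = 73441 (p = (-271 + (18 - 6*3))**2 = (-271 + (18 - 18))**2 = (-271 + 0)**2 = (-271)**2 = 73441)
z(-3, 148) - p = (-1/4 - 3) - 1*73441 = -13/4 - 73441 = -293777/4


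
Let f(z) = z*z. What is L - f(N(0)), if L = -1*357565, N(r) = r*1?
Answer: -357565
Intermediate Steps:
N(r) = r
L = -357565
f(z) = z**2
L - f(N(0)) = -357565 - 1*0**2 = -357565 - 1*0 = -357565 + 0 = -357565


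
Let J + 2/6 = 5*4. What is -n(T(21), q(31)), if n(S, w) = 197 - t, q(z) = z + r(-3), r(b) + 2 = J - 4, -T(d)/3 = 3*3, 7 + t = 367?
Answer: 163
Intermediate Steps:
t = 360 (t = -7 + 367 = 360)
T(d) = -27 (T(d) = -9*3 = -3*9 = -27)
J = 59/3 (J = -⅓ + 5*4 = -⅓ + 20 = 59/3 ≈ 19.667)
r(b) = 41/3 (r(b) = -2 + (59/3 - 4) = -2 + 47/3 = 41/3)
q(z) = 41/3 + z (q(z) = z + 41/3 = 41/3 + z)
n(S, w) = -163 (n(S, w) = 197 - 1*360 = 197 - 360 = -163)
-n(T(21), q(31)) = -1*(-163) = 163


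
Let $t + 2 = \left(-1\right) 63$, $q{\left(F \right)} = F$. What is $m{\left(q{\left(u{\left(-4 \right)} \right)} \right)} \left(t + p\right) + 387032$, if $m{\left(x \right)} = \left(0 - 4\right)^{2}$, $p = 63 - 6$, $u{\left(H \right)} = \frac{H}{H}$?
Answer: $386904$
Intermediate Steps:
$u{\left(H \right)} = 1$
$p = 57$ ($p = 63 - 6 = 57$)
$t = -65$ ($t = -2 - 63 = -65$)
$m{\left(x \right)} = 16$ ($m{\left(x \right)} = \left(-4\right)^{2} = 16$)
$m{\left(q{\left(u{\left(-4 \right)} \right)} \right)} \left(t + p\right) + 387032 = 16 \left(-65 + 57\right) + 387032 = 16 \left(-8\right) + 387032 = -128 + 387032 = 386904$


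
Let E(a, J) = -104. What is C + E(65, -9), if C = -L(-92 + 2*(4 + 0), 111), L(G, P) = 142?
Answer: -246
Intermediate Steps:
C = -142 (C = -1*142 = -142)
C + E(65, -9) = -142 - 104 = -246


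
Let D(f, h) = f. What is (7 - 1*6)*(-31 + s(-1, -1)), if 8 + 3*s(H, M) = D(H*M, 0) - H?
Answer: -33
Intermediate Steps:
s(H, M) = -8/3 - H/3 + H*M/3 (s(H, M) = -8/3 + (H*M - H)/3 = -8/3 + (-H + H*M)/3 = -8/3 + (-H/3 + H*M/3) = -8/3 - H/3 + H*M/3)
(7 - 1*6)*(-31 + s(-1, -1)) = (7 - 1*6)*(-31 + (-8/3 - ⅓*(-1) + (⅓)*(-1)*(-1))) = (7 - 6)*(-31 + (-8/3 + ⅓ + ⅓)) = 1*(-31 - 2) = 1*(-33) = -33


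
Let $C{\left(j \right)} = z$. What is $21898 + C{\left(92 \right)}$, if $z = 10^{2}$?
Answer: $21998$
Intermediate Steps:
$z = 100$
$C{\left(j \right)} = 100$
$21898 + C{\left(92 \right)} = 21898 + 100 = 21998$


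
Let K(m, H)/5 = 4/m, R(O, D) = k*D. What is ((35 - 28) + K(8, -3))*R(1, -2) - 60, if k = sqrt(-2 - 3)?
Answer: -60 - 19*I*sqrt(5) ≈ -60.0 - 42.485*I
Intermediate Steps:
k = I*sqrt(5) (k = sqrt(-5) = I*sqrt(5) ≈ 2.2361*I)
R(O, D) = I*D*sqrt(5) (R(O, D) = (I*sqrt(5))*D = I*D*sqrt(5))
K(m, H) = 20/m (K(m, H) = 5*(4/m) = 20/m)
((35 - 28) + K(8, -3))*R(1, -2) - 60 = ((35 - 28) + 20/8)*(I*(-2)*sqrt(5)) - 60 = (7 + 20*(1/8))*(-2*I*sqrt(5)) - 60 = (7 + 5/2)*(-2*I*sqrt(5)) - 60 = 19*(-2*I*sqrt(5))/2 - 60 = -19*I*sqrt(5) - 60 = -60 - 19*I*sqrt(5)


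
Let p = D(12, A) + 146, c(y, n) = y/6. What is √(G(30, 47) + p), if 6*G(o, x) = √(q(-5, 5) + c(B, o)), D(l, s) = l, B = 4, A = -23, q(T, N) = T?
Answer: √(5688 + 2*I*√39)/6 ≈ 12.57 + 0.013801*I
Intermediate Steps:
c(y, n) = y/6 (c(y, n) = y*(⅙) = y/6)
G(o, x) = I*√39/18 (G(o, x) = √(-5 + (⅙)*4)/6 = √(-5 + ⅔)/6 = √(-13/3)/6 = (I*√39/3)/6 = I*√39/18)
p = 158 (p = 12 + 146 = 158)
√(G(30, 47) + p) = √(I*√39/18 + 158) = √(158 + I*√39/18)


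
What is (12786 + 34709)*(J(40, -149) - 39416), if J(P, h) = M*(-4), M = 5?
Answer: -1873012820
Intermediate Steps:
J(P, h) = -20 (J(P, h) = 5*(-4) = -20)
(12786 + 34709)*(J(40, -149) - 39416) = (12786 + 34709)*(-20 - 39416) = 47495*(-39436) = -1873012820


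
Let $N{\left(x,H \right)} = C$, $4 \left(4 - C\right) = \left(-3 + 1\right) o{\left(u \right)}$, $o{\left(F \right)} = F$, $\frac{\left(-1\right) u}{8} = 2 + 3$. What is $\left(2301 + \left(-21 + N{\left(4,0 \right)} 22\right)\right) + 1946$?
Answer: $3874$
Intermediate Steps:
$u = -40$ ($u = - 8 \left(2 + 3\right) = \left(-8\right) 5 = -40$)
$C = -16$ ($C = 4 - \frac{\left(-3 + 1\right) \left(-40\right)}{4} = 4 - \frac{\left(-2\right) \left(-40\right)}{4} = 4 - 20 = -16$)
$N{\left(x,H \right)} = -16$
$\left(2301 + \left(-21 + N{\left(4,0 \right)} 22\right)\right) + 1946 = \left(2301 - 373\right) + 1946 = 1928 + 1946 = 3874$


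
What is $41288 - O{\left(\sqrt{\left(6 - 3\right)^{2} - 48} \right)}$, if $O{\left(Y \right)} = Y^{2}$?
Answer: $41327$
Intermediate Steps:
$41288 - O{\left(\sqrt{\left(6 - 3\right)^{2} - 48} \right)} = 41288 - \left(\sqrt{\left(6 - 3\right)^{2} - 48}\right)^{2} = 41288 - \left(\sqrt{3^{2} - 48}\right)^{2} = 41288 - \left(\sqrt{9 - 48}\right)^{2} = 41288 - \left(\sqrt{-39}\right)^{2} = 41288 - \left(i \sqrt{39}\right)^{2} = 41288 - -39 = 41288 + 39 = 41327$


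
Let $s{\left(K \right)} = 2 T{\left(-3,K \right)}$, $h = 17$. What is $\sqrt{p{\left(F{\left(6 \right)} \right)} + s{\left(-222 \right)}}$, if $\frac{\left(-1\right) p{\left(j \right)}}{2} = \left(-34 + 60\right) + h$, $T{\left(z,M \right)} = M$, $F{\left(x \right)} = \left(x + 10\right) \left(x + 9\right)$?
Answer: $i \sqrt{530} \approx 23.022 i$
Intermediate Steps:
$F{\left(x \right)} = \left(9 + x\right) \left(10 + x\right)$ ($F{\left(x \right)} = \left(10 + x\right) \left(9 + x\right) = \left(9 + x\right) \left(10 + x\right)$)
$p{\left(j \right)} = -86$ ($p{\left(j \right)} = - 2 \left(\left(-34 + 60\right) + 17\right) = - 2 \left(26 + 17\right) = \left(-2\right) 43 = -86$)
$s{\left(K \right)} = 2 K$
$\sqrt{p{\left(F{\left(6 \right)} \right)} + s{\left(-222 \right)}} = \sqrt{-86 + 2 \left(-222\right)} = \sqrt{-86 - 444} = \sqrt{-530} = i \sqrt{530}$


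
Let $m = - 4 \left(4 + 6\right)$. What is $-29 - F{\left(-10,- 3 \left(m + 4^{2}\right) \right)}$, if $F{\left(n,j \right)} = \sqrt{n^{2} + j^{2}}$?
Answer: $-29 - 2 \sqrt{1321} \approx -101.69$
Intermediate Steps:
$m = -40$ ($m = \left(-4\right) 10 = -40$)
$F{\left(n,j \right)} = \sqrt{j^{2} + n^{2}}$
$-29 - F{\left(-10,- 3 \left(m + 4^{2}\right) \right)} = -29 - \sqrt{\left(- 3 \left(-40 + 4^{2}\right)\right)^{2} + \left(-10\right)^{2}} = -29 - \sqrt{\left(- 3 \left(-40 + 16\right)\right)^{2} + 100} = -29 - \sqrt{\left(\left(-3\right) \left(-24\right)\right)^{2} + 100} = -29 - \sqrt{72^{2} + 100} = -29 - \sqrt{5184 + 100} = -29 - \sqrt{5284} = -29 - 2 \sqrt{1321}$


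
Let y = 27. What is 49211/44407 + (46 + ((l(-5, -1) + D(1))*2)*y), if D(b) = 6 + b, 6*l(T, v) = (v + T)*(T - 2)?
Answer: 35663625/44407 ≈ 803.11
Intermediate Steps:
l(T, v) = (-2 + T)*(T + v)/6 (l(T, v) = ((v + T)*(T - 2))/6 = ((T + v)*(-2 + T))/6 = ((-2 + T)*(T + v))/6 = (-2 + T)*(T + v)/6)
49211/44407 + (46 + ((l(-5, -1) + D(1))*2)*y) = 49211/44407 + (46 + (((-⅓*(-5) - ⅓*(-1) + (⅙)*(-5)² + (⅙)*(-5)*(-1)) + (6 + 1))*2)*27) = 49211*(1/44407) + (46 + (((5/3 + ⅓ + (⅙)*25 + ⅚) + 7)*2)*27) = 49211/44407 + (46 + (((5/3 + ⅓ + 25/6 + ⅚) + 7)*2)*27) = 49211/44407 + (46 + ((7 + 7)*2)*27) = 49211/44407 + (46 + (14*2)*27) = 49211/44407 + (46 + 28*27) = 49211/44407 + (46 + 756) = 49211/44407 + 802 = 35663625/44407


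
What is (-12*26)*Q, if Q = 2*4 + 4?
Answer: -3744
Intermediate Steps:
Q = 12 (Q = 8 + 4 = 12)
(-12*26)*Q = -12*26*12 = -312*12 = -3744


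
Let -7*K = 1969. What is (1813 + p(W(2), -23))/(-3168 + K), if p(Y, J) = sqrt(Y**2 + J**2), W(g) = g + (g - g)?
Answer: -12691/24145 - 7*sqrt(533)/24145 ≈ -0.53231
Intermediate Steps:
W(g) = g (W(g) = g + 0 = g)
K = -1969/7 (K = -1/7*1969 = -1969/7 ≈ -281.29)
p(Y, J) = sqrt(J**2 + Y**2)
(1813 + p(W(2), -23))/(-3168 + K) = (1813 + sqrt((-23)**2 + 2**2))/(-3168 - 1969/7) = (1813 + sqrt(529 + 4))/(-24145/7) = (1813 + sqrt(533))*(-7/24145) = -12691/24145 - 7*sqrt(533)/24145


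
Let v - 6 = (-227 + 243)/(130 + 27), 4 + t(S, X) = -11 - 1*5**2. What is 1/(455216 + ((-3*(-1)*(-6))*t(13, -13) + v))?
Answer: 157/71582910 ≈ 2.1933e-6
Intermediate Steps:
t(S, X) = -40 (t(S, X) = -4 + (-11 - 1*5**2) = -4 + (-11 - 1*25) = -4 + (-11 - 25) = -4 - 36 = -40)
v = 958/157 (v = 6 + (-227 + 243)/(130 + 27) = 6 + 16/157 = 958/157 ≈ 6.1019)
1/(455216 + ((-3*(-1)*(-6))*t(13, -13) + v)) = 1/(455216 + ((-3*(-1)*(-6))*(-40) + 958/157)) = 1/(455216 + ((3*(-6))*(-40) + 958/157)) = 1/(455216 + (-18*(-40) + 958/157)) = 1/(455216 + (720 + 958/157)) = 1/(455216 + 113998/157) = 1/(71582910/157) = 157/71582910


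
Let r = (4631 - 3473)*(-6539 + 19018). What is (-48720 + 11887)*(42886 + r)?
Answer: -533841590144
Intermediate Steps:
r = 14450682 (r = 1158*12479 = 14450682)
(-48720 + 11887)*(42886 + r) = (-48720 + 11887)*(42886 + 14450682) = -36833*14493568 = -533841590144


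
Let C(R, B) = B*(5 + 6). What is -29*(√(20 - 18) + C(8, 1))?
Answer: -319 - 29*√2 ≈ -360.01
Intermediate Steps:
C(R, B) = 11*B (C(R, B) = B*11 = 11*B)
-29*(√(20 - 18) + C(8, 1)) = -29*(√(20 - 18) + 11*1) = -29*(√2 + 11) = -29*(11 + √2) = -319 - 29*√2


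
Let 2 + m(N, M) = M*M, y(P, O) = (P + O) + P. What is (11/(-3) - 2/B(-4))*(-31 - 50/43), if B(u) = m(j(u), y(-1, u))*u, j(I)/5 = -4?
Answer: 343445/2924 ≈ 117.46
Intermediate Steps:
y(P, O) = O + 2*P (y(P, O) = (O + P) + P = O + 2*P)
j(I) = -20 (j(I) = 5*(-4) = -20)
m(N, M) = -2 + M**2 (m(N, M) = -2 + M*M = -2 + M**2)
B(u) = u*(-2 + (-2 + u)**2) (B(u) = (-2 + (u + 2*(-1))**2)*u = (-2 + (u - 2)**2)*u = (-2 + (-2 + u)**2)*u = u*(-2 + (-2 + u)**2))
(11/(-3) - 2/B(-4))*(-31 - 50/43) = (11/(-3) - 2*(-1/(4*(-2 + (-2 - 4)**2))))*(-31 - 50/43) = (11*(-1/3) - 2*(-1/(4*(-2 + (-6)**2))))*(-31 - 50*1/43) = (-11/3 - 2*(-1/(4*(-2 + 36))))*(-31 - 50/43) = (-11/3 - 2/((-4*34)))*(-1383/43) = (-11/3 - 2/(-136))*(-1383/43) = (-11/3 - 2*(-1/136))*(-1383/43) = (-11/3 + 1/68)*(-1383/43) = -745/204*(-1383/43) = 343445/2924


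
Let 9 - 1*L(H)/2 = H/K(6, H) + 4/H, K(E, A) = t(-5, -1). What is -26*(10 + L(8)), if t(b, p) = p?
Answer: -1118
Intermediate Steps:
K(E, A) = -1
L(H) = 18 - 8/H + 2*H (L(H) = 18 - 2*(H/(-1) + 4/H) = 18 - 2*(H*(-1) + 4/H) = 18 - 2*(-H + 4/H) = 18 + (-8/H + 2*H) = 18 - 8/H + 2*H)
-26*(10 + L(8)) = -26*(10 + (18 - 8/8 + 2*8)) = -26*(10 + (18 - 8*⅛ + 16)) = -26*(10 + (18 - 1 + 16)) = -26*(10 + 33) = -26*43 = -1118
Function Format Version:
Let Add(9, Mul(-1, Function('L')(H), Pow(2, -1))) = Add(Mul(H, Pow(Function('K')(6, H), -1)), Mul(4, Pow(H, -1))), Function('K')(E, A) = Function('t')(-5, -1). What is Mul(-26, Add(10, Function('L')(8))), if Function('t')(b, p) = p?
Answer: -1118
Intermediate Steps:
Function('K')(E, A) = -1
Function('L')(H) = Add(18, Mul(-8, Pow(H, -1)), Mul(2, H)) (Function('L')(H) = Add(18, Mul(-2, Add(Mul(H, Pow(-1, -1)), Mul(4, Pow(H, -1))))) = Add(18, Mul(-2, Add(Mul(H, -1), Mul(4, Pow(H, -1))))) = Add(18, Mul(-2, Add(Mul(-1, H), Mul(4, Pow(H, -1))))) = Add(18, Add(Mul(-8, Pow(H, -1)), Mul(2, H))) = Add(18, Mul(-8, Pow(H, -1)), Mul(2, H)))
Mul(-26, Add(10, Function('L')(8))) = Mul(-26, Add(10, Add(18, Mul(-8, Pow(8, -1)), Mul(2, 8)))) = Mul(-26, Add(10, Add(18, Mul(-8, Rational(1, 8)), 16))) = Mul(-26, Add(10, Add(18, -1, 16))) = Mul(-26, Add(10, 33)) = Mul(-26, 43) = -1118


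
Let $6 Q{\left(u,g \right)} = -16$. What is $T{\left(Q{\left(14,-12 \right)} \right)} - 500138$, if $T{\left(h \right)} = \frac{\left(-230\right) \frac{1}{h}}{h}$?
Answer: $- \frac{16005451}{32} \approx -5.0017 \cdot 10^{5}$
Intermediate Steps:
$Q{\left(u,g \right)} = - \frac{8}{3}$ ($Q{\left(u,g \right)} = \frac{1}{6} \left(-16\right) = - \frac{8}{3}$)
$T{\left(h \right)} = - \frac{230}{h^{2}}$
$T{\left(Q{\left(14,-12 \right)} \right)} - 500138 = - \frac{230}{\frac{64}{9}} - 500138 = \left(-230\right) \frac{9}{64} - 500138 = - \frac{1035}{32} - 500138 = - \frac{16005451}{32}$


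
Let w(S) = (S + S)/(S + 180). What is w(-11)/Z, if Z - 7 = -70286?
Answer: 2/1079741 ≈ 1.8523e-6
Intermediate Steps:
Z = -70279 (Z = 7 - 70286 = -70279)
w(S) = 2*S/(180 + S) (w(S) = (2*S)/(180 + S) = 2*S/(180 + S))
w(-11)/Z = (2*(-11)/(180 - 11))/(-70279) = (2*(-11)/169)*(-1/70279) = (2*(-11)*(1/169))*(-1/70279) = -22/169*(-1/70279) = 2/1079741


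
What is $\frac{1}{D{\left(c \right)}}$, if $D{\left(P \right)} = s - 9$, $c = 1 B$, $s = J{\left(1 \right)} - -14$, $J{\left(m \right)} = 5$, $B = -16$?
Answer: $\frac{1}{10} \approx 0.1$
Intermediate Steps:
$s = 19$ ($s = 5 - -14 = 5 + 14 = 19$)
$c = -16$ ($c = 1 \left(-16\right) = -16$)
$D{\left(P \right)} = 10$ ($D{\left(P \right)} = 19 - 9 = 10$)
$\frac{1}{D{\left(c \right)}} = \frac{1}{10}$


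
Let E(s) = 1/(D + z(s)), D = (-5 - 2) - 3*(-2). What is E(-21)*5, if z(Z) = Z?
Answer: -5/22 ≈ -0.22727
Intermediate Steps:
D = -1 (D = -7 + 6 = -1)
E(s) = 1/(-1 + s)
E(-21)*5 = 5/(-1 - 21) = 5/(-22) = -1/22*5 = -5/22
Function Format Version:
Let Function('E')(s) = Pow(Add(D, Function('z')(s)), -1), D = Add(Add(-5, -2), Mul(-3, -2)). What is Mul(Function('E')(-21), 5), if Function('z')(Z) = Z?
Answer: Rational(-5, 22) ≈ -0.22727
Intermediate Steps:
D = -1 (D = Add(-7, 6) = -1)
Function('E')(s) = Pow(Add(-1, s), -1)
Mul(Function('E')(-21), 5) = Mul(Pow(Add(-1, -21), -1), 5) = Mul(Pow(-22, -1), 5) = Mul(Rational(-1, 22), 5) = Rational(-5, 22)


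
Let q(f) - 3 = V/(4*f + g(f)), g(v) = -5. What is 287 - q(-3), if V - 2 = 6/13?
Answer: 62796/221 ≈ 284.14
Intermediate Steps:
V = 32/13 (V = 2 + 6/13 = 32/13 ≈ 2.4615)
q(f) = 3 + 32/(13*(-5 + 4*f)) (q(f) = 3 + 32/(13*(4*f - 5)) = 3 + 32/(13*(-5 + 4*f)))
287 - q(-3) = 287 - (-163 + 156*(-3))/(13*(-5 + 4*(-3))) = 287 - (-163 - 468)/(13*(-5 - 12)) = 287 - (-631)/(13*(-17)) = 287 - (-1)*(-631)/(13*17) = 287 - 1*631/221 = 287 - 631/221 = 62796/221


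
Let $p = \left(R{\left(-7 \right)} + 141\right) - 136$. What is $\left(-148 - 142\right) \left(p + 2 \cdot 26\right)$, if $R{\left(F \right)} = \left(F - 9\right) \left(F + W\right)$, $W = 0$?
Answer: $-49010$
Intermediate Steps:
$R{\left(F \right)} = F \left(-9 + F\right)$ ($R{\left(F \right)} = \left(F - 9\right) \left(F + 0\right) = \left(-9 + F\right) F = F \left(-9 + F\right)$)
$p = 117$ ($p = \left(- 7 \left(-9 - 7\right) + 141\right) - 136 = \left(\left(-7\right) \left(-16\right) + 141\right) - 136 = \left(112 + 141\right) - 136 = 253 - 136 = 117$)
$\left(-148 - 142\right) \left(p + 2 \cdot 26\right) = \left(-148 - 142\right) \left(117 + 2 \cdot 26\right) = - 290 \left(117 + 52\right) = \left(-290\right) 169 = -49010$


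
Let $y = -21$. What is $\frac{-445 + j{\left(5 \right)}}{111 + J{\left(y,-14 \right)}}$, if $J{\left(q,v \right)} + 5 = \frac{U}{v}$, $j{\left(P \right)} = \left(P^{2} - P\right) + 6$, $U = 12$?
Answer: $- \frac{2933}{736} \approx -3.9851$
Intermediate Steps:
$j{\left(P \right)} = 6 + P^{2} - P$
$J{\left(q,v \right)} = -5 + \frac{12}{v}$
$\frac{-445 + j{\left(5 \right)}}{111 + J{\left(y,-14 \right)}} = \frac{-445 + \left(6 + 5^{2} - 5\right)}{111 - \left(5 - \frac{12}{-14}\right)} = \frac{-445 + \left(6 + 25 - 5\right)}{111 + \left(-5 + 12 \left(- \frac{1}{14}\right)\right)} = \frac{-445 + 26}{111 - \frac{41}{7}} = - \frac{419}{111 - \frac{41}{7}} = - \frac{419}{\frac{736}{7}} = \left(-419\right) \frac{7}{736} = - \frac{2933}{736}$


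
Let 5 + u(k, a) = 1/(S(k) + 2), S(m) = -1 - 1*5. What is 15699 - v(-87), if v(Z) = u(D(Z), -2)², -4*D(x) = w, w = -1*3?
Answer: 250743/16 ≈ 15671.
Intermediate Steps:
w = -3
D(x) = ¾ (D(x) = -¼*(-3) = ¾)
S(m) = -6 (S(m) = -1 - 5 = -6)
u(k, a) = -21/4 (u(k, a) = -5 + 1/(-6 + 2) = -5 + 1/(-4) = -5 - ¼ = -21/4)
v(Z) = 441/16 (v(Z) = (-21/4)² = 441/16)
15699 - v(-87) = 15699 - 1*441/16 = 15699 - 441/16 = 250743/16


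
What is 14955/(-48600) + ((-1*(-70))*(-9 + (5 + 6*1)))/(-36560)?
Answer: -461299/1480680 ≈ -0.31155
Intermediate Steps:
14955/(-48600) + ((-1*(-70))*(-9 + (5 + 6*1)))/(-36560) = 14955*(-1/48600) + (70*(-9 + (5 + 6)))*(-1/36560) = -997/3240 + (70*(-9 + 11))*(-1/36560) = -997/3240 + (70*2)*(-1/36560) = -997/3240 + 140*(-1/36560) = -997/3240 - 7/1828 = -461299/1480680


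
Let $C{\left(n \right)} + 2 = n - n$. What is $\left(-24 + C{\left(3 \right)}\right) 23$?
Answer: $-598$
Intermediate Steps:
$C{\left(n \right)} = -2$ ($C{\left(n \right)} = -2 + \left(n - n\right) = -2 + 0 = -2$)
$\left(-24 + C{\left(3 \right)}\right) 23 = \left(-24 - 2\right) 23 = \left(-26\right) 23 = -598$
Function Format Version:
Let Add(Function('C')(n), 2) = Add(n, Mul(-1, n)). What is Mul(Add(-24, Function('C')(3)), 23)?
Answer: -598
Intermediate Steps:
Function('C')(n) = -2 (Function('C')(n) = Add(-2, Add(n, Mul(-1, n))) = Add(-2, 0) = -2)
Mul(Add(-24, Function('C')(3)), 23) = Mul(Add(-24, -2), 23) = Mul(-26, 23) = -598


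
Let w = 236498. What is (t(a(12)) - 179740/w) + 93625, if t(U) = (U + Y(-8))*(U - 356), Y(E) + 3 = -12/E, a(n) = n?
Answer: 10643857367/118249 ≈ 90012.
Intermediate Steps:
Y(E) = -3 - 12/E
t(U) = (-356 + U)*(-3/2 + U) (t(U) = (U + (-3 - 12/(-8)))*(U - 356) = (U + (-3 - 12*(-⅛)))*(-356 + U) = (U + (-3 + 3/2))*(-356 + U) = (U - 3/2)*(-356 + U) = (-3/2 + U)*(-356 + U) = (-356 + U)*(-3/2 + U))
(t(a(12)) - 179740/w) + 93625 = ((534 + 12² - 715/2*12) - 179740/236498) + 93625 = ((534 + 144 - 4290) - 179740*1/236498) + 93625 = (-3612 - 89870/118249) + 93625 = -427205258/118249 + 93625 = 10643857367/118249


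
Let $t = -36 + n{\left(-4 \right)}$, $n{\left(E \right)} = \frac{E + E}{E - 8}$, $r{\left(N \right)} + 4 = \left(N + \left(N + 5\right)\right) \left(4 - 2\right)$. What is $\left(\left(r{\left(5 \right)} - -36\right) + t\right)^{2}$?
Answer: $\frac{6400}{9} \approx 711.11$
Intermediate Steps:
$r{\left(N \right)} = 6 + 4 N$ ($r{\left(N \right)} = -4 + \left(N + \left(N + 5\right)\right) \left(4 - 2\right) = -4 + \left(N + \left(5 + N\right)\right) 2 = -4 + \left(5 + 2 N\right) 2 = -4 + \left(10 + 4 N\right) = 6 + 4 N$)
$n{\left(E \right)} = \frac{2 E}{-8 + E}$
$t = - \frac{106}{3}$ ($t = -36 + 2 \left(-4\right) \frac{1}{-8 - 4} = -36 + 2 \left(-4\right) \frac{1}{-12} = -36 + 2 \left(-4\right) \left(- \frac{1}{12}\right) = -36 + \frac{2}{3} = - \frac{106}{3} \approx -35.333$)
$\left(\left(r{\left(5 \right)} - -36\right) + t\right)^{2} = \left(\left(\left(6 + 4 \cdot 5\right) - -36\right) - \frac{106}{3}\right)^{2} = \left(\left(\left(6 + 20\right) + 36\right) - \frac{106}{3}\right)^{2} = \left(\left(26 + 36\right) - \frac{106}{3}\right)^{2} = \left(62 - \frac{106}{3}\right)^{2} = \left(\frac{80}{3}\right)^{2} = \frac{6400}{9}$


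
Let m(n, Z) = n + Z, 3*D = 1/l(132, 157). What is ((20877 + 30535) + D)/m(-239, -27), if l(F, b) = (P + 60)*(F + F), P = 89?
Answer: -6067027297/31390128 ≈ -193.28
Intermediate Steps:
l(F, b) = 298*F (l(F, b) = (89 + 60)*(F + F) = 149*(2*F) = 298*F)
D = 1/118008 (D = 1/(3*((298*132))) = (1/3)/39336 = (1/3)*(1/39336) = 1/118008 ≈ 8.4740e-6)
m(n, Z) = Z + n
((20877 + 30535) + D)/m(-239, -27) = ((20877 + 30535) + 1/118008)/(-27 - 239) = (51412 + 1/118008)/(-266) = (6067027297/118008)*(-1/266) = -6067027297/31390128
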